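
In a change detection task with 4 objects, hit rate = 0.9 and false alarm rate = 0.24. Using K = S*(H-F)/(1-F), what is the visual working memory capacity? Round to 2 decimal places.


K = S * (H - F) / (1 - F)
H - F = 0.66
1 - F = 0.76
K = 4 * 0.66 / 0.76
= 3.47


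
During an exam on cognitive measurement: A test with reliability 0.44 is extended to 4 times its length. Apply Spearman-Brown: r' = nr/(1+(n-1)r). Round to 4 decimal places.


r_new = n*r / (1 + (n-1)*r)
Numerator = 4 * 0.44 = 1.76
Denominator = 1 + 3 * 0.44 = 2.32
r_new = 1.76 / 2.32
= 0.7586


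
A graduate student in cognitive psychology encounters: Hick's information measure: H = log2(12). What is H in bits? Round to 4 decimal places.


H = log2(n)
H = log2(12)
= 3.5850


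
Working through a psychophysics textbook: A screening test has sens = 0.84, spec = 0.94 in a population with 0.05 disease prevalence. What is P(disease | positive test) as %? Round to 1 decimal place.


PPV = (sens * prev) / (sens * prev + (1-spec) * (1-prev))
Numerator = 0.84 * 0.05 = 0.042
P(positive and no disease) = (1 - spec) * (1 - prev) = (1 - 0.94) * (1 - 0.05) = 0.057
Denominator = 0.042 + 0.057 = 0.099
PPV = 0.042 / 0.099 = 0.424242
As percentage = 42.4


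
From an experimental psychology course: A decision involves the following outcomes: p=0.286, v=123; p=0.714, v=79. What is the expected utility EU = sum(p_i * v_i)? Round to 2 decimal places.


EU = sum(p_i * v_i)
0.286 * 123 = 35.178
0.714 * 79 = 56.406
EU = 35.178 + 56.406
= 91.58


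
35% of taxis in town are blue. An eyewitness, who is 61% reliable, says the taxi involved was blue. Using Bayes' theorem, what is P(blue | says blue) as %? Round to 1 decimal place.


P(blue | says blue) = P(says blue | blue)*P(blue) / [P(says blue | blue)*P(blue) + P(says blue | not blue)*P(not blue)]
Numerator = 0.61 * 0.35 = 0.2135
False identification = 0.39 * 0.65 = 0.2535
P = 0.2135 / (0.2135 + 0.2535)
= 0.2135 / 0.467
As percentage = 45.7


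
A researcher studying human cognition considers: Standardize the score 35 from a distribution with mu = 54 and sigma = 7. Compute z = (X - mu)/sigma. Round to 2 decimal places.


z = (X - mu) / sigma
= (35 - 54) / 7
= -19 / 7
= -2.71


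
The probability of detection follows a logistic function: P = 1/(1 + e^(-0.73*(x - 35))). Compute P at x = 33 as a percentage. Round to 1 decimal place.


P(x) = 1/(1 + e^(-0.73*(33 - 35)))
Exponent = -0.73 * -2 = 1.46
e^(1.46) = 4.30596
P = 1/(1 + 4.30596) = 0.188467
Percentage = 18.8


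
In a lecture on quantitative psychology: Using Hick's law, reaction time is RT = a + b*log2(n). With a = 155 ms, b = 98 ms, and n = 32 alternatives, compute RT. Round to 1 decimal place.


RT = 155 + 98 * log2(32)
log2(32) = 5.0
RT = 155 + 98 * 5.0
= 155 + 490.0
= 645.0 ms


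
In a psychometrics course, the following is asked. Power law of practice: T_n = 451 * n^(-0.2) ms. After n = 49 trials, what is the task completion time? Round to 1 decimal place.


T_n = 451 * 49^(-0.2)
49^(-0.2) = 0.459157
T_n = 451 * 0.459157
= 207.1 ms


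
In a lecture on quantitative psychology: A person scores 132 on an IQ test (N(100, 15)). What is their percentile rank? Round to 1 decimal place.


z = (IQ - mean) / SD
z = (132 - 100) / 15 = 2.1333
Percentile = Phi(2.1333) * 100
Phi(2.1333) = 0.98355
= 98.4


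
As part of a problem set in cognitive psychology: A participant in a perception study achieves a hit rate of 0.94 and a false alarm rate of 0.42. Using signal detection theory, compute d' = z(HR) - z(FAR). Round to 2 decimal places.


d' = z(HR) - z(FAR)
z(0.94) = 1.5548
z(0.42) = -0.2019
d' = 1.5548 - -0.2019
= 1.76


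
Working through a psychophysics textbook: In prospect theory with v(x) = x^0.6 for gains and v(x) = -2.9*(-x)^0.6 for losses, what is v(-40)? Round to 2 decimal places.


Since x = -40 < 0, use v(x) = -lambda*(-x)^alpha
(-x) = 40
40^0.6 = 9.1461
v(-40) = -2.9 * 9.1461
= -26.52


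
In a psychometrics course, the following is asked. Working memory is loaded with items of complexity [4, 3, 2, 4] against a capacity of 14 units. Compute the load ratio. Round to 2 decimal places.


Total complexity = 4 + 3 + 2 + 4 = 13
Load = total / capacity = 13 / 14
= 0.93


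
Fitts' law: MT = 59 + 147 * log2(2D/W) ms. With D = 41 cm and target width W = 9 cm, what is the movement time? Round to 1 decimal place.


MT = 59 + 147 * log2(2*41/9)
2D/W = 9.111111
log2(9.111111) = 3.1876
MT = 59 + 147 * 3.1876
= 527.6 ms


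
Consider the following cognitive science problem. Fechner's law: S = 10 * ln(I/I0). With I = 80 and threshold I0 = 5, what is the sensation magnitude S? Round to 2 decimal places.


S = 10 * ln(80/5)
I/I0 = 16.0
ln(16.0) = 2.7726
S = 10 * 2.7726
= 27.73


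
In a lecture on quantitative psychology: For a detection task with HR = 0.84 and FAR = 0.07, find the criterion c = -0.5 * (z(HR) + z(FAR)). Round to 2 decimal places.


c = -0.5 * (z(HR) + z(FAR))
z(0.84) = 0.9945
z(0.07) = -1.4758
c = -0.5 * (0.9945 + -1.4758)
= -0.5 * -0.4813
= 0.24


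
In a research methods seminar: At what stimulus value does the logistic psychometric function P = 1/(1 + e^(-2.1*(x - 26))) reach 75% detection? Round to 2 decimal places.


At P = 0.75: 0.75 = 1/(1 + e^(-k*(x-x0)))
Solving: e^(-k*(x-x0)) = 1/3
x = x0 + ln(3)/k
ln(3) = 1.0986
x = 26 + 1.0986/2.1
= 26 + 0.5231
= 26.52


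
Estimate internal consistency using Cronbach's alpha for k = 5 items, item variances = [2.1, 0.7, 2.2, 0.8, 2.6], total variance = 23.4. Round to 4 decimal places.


alpha = (k/(k-1)) * (1 - sum(s_i^2)/s_total^2)
sum(item variances) = 8.4
k/(k-1) = 5/4 = 1.25
1 - 8.4/23.4 = 1 - 0.358974 = 0.641026
alpha = 1.25 * 0.641026
= 0.8013


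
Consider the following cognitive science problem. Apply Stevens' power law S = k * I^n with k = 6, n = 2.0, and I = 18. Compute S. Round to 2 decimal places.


S = 6 * 18^2.0
18^2.0 = 324.0
S = 6 * 324.0
= 1944.00


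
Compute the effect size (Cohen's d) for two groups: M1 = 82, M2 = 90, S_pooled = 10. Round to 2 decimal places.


Cohen's d = (M1 - M2) / S_pooled
= (82 - 90) / 10
= -8 / 10
= -0.80


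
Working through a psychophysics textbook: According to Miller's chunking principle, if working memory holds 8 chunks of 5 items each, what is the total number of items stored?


Total items = chunks * items_per_chunk
= 8 * 5
= 40


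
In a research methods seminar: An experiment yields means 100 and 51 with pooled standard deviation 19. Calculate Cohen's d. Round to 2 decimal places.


Cohen's d = (M1 - M2) / S_pooled
= (100 - 51) / 19
= 49 / 19
= 2.58


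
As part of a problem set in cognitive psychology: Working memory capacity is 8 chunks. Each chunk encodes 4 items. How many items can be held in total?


Total items = chunks * items_per_chunk
= 8 * 4
= 32


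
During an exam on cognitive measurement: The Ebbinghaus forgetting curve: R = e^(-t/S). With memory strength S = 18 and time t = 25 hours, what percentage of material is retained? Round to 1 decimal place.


R = e^(-t/S)
-t/S = -25/18 = -1.388889
R = e^(-1.388889) = 0.249352
Percentage = 0.249352 * 100
= 24.9


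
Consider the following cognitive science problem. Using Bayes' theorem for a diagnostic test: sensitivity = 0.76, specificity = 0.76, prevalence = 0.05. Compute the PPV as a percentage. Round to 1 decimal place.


PPV = (sens * prev) / (sens * prev + (1-spec) * (1-prev))
Numerator = 0.76 * 0.05 = 0.038
P(positive and no disease) = (1 - spec) * (1 - prev) = (1 - 0.76) * (1 - 0.05) = 0.228
Denominator = 0.038 + 0.228 = 0.266
PPV = 0.038 / 0.266 = 0.142857
As percentage = 14.3


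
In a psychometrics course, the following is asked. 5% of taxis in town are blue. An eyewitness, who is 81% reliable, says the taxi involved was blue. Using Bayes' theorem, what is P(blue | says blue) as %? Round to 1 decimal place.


P(blue | says blue) = P(says blue | blue)*P(blue) / [P(says blue | blue)*P(blue) + P(says blue | not blue)*P(not blue)]
Numerator = 0.81 * 0.05 = 0.0405
False identification = 0.19 * 0.95 = 0.1805
P = 0.0405 / (0.0405 + 0.1805)
= 0.0405 / 0.221
As percentage = 18.3


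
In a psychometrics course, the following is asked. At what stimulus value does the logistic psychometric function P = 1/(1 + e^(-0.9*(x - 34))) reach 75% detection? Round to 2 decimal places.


At P = 0.75: 0.75 = 1/(1 + e^(-k*(x-x0)))
Solving: e^(-k*(x-x0)) = 1/3
x = x0 + ln(3)/k
ln(3) = 1.0986
x = 34 + 1.0986/0.9
= 34 + 1.2207
= 35.22


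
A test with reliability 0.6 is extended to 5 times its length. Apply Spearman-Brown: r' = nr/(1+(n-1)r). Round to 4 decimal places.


r_new = n*r / (1 + (n-1)*r)
Numerator = 5 * 0.6 = 3.0
Denominator = 1 + 4 * 0.6 = 3.4
r_new = 3.0 / 3.4
= 0.8824


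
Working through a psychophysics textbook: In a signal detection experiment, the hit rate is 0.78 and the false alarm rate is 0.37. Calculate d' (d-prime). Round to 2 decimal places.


d' = z(HR) - z(FAR)
z(0.78) = 0.7722
z(0.37) = -0.3319
d' = 0.7722 - -0.3319
= 1.10


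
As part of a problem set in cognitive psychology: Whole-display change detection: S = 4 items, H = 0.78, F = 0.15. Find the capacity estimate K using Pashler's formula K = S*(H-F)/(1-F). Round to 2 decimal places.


K = S * (H - F) / (1 - F)
H - F = 0.63
1 - F = 0.85
K = 4 * 0.63 / 0.85
= 2.96


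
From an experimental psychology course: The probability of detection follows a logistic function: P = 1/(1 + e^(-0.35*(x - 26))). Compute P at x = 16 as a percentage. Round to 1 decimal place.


P(x) = 1/(1 + e^(-0.35*(16 - 26)))
Exponent = -0.35 * -10 = 3.5
e^(3.5) = 33.115452
P = 1/(1 + 33.115452) = 0.029312
Percentage = 2.9


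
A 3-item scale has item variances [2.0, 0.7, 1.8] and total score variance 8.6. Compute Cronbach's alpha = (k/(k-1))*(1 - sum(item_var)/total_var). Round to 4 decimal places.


alpha = (k/(k-1)) * (1 - sum(s_i^2)/s_total^2)
sum(item variances) = 4.5
k/(k-1) = 3/2 = 1.5
1 - 4.5/8.6 = 1 - 0.523256 = 0.476744
alpha = 1.5 * 0.476744
= 0.7151


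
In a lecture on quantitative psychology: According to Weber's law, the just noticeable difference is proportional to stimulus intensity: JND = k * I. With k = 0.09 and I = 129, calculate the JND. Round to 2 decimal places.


JND = k * I
JND = 0.09 * 129
= 11.61


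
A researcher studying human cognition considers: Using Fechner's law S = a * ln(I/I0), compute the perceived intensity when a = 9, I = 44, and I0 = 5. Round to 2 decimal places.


S = 9 * ln(44/5)
I/I0 = 8.8
ln(8.8) = 2.1748
S = 9 * 2.1748
= 19.57


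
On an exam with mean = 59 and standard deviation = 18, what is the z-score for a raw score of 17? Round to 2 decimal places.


z = (X - mu) / sigma
= (17 - 59) / 18
= -42 / 18
= -2.33


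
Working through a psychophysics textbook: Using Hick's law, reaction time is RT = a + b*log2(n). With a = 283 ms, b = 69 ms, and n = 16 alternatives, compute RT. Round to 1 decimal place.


RT = 283 + 69 * log2(16)
log2(16) = 4.0
RT = 283 + 69 * 4.0
= 283 + 276.0
= 559.0 ms


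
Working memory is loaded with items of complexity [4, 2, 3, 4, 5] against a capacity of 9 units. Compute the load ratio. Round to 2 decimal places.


Total complexity = 4 + 2 + 3 + 4 + 5 = 18
Load = total / capacity = 18 / 9
= 2.00


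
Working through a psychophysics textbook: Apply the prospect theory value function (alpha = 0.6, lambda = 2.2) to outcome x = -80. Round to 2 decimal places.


Since x = -80 < 0, use v(x) = -lambda*(-x)^alpha
(-x) = 80
80^0.6 = 13.8629
v(-80) = -2.2 * 13.8629
= -30.50


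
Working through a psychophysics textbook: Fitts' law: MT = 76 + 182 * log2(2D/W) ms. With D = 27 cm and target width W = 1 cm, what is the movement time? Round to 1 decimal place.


MT = 76 + 182 * log2(2*27/1)
2D/W = 54.0
log2(54.0) = 5.7549
MT = 76 + 182 * 5.7549
= 1123.4 ms


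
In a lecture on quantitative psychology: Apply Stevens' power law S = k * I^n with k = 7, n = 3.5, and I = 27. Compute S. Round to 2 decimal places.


S = 7 * 27^3.5
27^3.5 = 102275.8681
S = 7 * 102275.8681
= 715931.08


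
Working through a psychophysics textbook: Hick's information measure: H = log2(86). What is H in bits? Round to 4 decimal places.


H = log2(n)
H = log2(86)
= 6.4263


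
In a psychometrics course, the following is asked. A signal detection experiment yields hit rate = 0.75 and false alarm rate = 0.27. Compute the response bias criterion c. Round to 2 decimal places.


c = -0.5 * (z(HR) + z(FAR))
z(0.75) = 0.6745
z(0.27) = -0.6128
c = -0.5 * (0.6745 + -0.6128)
= -0.5 * 0.0617
= -0.03


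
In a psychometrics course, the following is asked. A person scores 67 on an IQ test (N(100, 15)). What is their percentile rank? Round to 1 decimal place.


z = (IQ - mean) / SD
z = (67 - 100) / 15 = -2.2
Percentile = Phi(-2.2) * 100
Phi(-2.2) = 0.013903
= 1.4


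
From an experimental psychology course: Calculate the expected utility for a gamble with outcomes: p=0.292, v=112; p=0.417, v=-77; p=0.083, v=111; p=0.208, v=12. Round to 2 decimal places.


EU = sum(p_i * v_i)
0.292 * 112 = 32.704
0.417 * -77 = -32.109
0.083 * 111 = 9.213
0.208 * 12 = 2.496
EU = 32.704 + -32.109 + 9.213 + 2.496
= 12.30


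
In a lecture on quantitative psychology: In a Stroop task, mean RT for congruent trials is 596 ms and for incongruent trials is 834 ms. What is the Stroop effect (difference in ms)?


Stroop effect = RT(incongruent) - RT(congruent)
= 834 - 596
= 238 ms


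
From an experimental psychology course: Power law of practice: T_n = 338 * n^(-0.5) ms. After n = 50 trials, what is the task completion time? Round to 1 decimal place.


T_n = 338 * 50^(-0.5)
50^(-0.5) = 0.141421
T_n = 338 * 0.141421
= 47.8 ms


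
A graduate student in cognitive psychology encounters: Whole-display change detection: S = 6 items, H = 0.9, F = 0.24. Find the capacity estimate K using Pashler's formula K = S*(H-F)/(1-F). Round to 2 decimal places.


K = S * (H - F) / (1 - F)
H - F = 0.66
1 - F = 0.76
K = 6 * 0.66 / 0.76
= 5.21


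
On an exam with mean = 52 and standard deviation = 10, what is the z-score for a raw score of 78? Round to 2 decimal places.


z = (X - mu) / sigma
= (78 - 52) / 10
= 26 / 10
= 2.60


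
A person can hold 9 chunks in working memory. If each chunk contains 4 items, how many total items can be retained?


Total items = chunks * items_per_chunk
= 9 * 4
= 36


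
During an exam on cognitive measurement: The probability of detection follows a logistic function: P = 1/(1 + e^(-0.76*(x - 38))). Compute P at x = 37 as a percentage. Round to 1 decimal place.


P(x) = 1/(1 + e^(-0.76*(37 - 38)))
Exponent = -0.76 * -1 = 0.76
e^(0.76) = 2.138276
P = 1/(1 + 2.138276) = 0.318646
Percentage = 31.9


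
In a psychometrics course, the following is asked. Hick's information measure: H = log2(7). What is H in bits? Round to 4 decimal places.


H = log2(n)
H = log2(7)
= 2.8074


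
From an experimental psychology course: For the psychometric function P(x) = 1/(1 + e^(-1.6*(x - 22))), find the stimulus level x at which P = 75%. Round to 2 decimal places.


At P = 0.75: 0.75 = 1/(1 + e^(-k*(x-x0)))
Solving: e^(-k*(x-x0)) = 1/3
x = x0 + ln(3)/k
ln(3) = 1.0986
x = 22 + 1.0986/1.6
= 22 + 0.6866
= 22.69


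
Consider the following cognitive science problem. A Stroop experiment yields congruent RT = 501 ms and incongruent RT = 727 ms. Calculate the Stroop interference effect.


Stroop effect = RT(incongruent) - RT(congruent)
= 727 - 501
= 226 ms


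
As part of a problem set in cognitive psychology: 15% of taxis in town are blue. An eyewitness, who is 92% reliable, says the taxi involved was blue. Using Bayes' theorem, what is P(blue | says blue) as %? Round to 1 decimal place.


P(blue | says blue) = P(says blue | blue)*P(blue) / [P(says blue | blue)*P(blue) + P(says blue | not blue)*P(not blue)]
Numerator = 0.92 * 0.15 = 0.138
False identification = 0.08 * 0.85 = 0.068
P = 0.138 / (0.138 + 0.068)
= 0.138 / 0.206
As percentage = 67.0


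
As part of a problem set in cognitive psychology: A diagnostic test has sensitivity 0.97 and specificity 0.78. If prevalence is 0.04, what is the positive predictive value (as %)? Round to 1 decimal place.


PPV = (sens * prev) / (sens * prev + (1-spec) * (1-prev))
Numerator = 0.97 * 0.04 = 0.0388
P(positive and no disease) = (1 - spec) * (1 - prev) = (1 - 0.78) * (1 - 0.04) = 0.2112
Denominator = 0.0388 + 0.2112 = 0.25
PPV = 0.0388 / 0.25 = 0.1552
As percentage = 15.5


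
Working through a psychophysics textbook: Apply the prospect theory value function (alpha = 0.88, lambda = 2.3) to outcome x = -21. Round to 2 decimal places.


Since x = -21 < 0, use v(x) = -lambda*(-x)^alpha
(-x) = 21
21^0.88 = 14.5731
v(-21) = -2.3 * 14.5731
= -33.52


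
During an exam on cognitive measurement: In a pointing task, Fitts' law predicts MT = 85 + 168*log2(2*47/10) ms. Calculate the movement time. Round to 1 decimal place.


MT = 85 + 168 * log2(2*47/10)
2D/W = 9.4
log2(9.4) = 3.2327
MT = 85 + 168 * 3.2327
= 628.1 ms


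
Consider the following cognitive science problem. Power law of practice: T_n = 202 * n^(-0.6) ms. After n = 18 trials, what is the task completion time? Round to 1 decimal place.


T_n = 202 * 18^(-0.6)
18^(-0.6) = 0.176537
T_n = 202 * 0.176537
= 35.7 ms


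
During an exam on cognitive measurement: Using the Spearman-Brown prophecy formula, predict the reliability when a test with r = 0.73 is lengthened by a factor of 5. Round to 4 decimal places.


r_new = n*r / (1 + (n-1)*r)
Numerator = 5 * 0.73 = 3.65
Denominator = 1 + 4 * 0.73 = 3.92
r_new = 3.65 / 3.92
= 0.9311


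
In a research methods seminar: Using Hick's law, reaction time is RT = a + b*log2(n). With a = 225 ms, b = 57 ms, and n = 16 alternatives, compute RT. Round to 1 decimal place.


RT = 225 + 57 * log2(16)
log2(16) = 4.0
RT = 225 + 57 * 4.0
= 225 + 228.0
= 453.0 ms


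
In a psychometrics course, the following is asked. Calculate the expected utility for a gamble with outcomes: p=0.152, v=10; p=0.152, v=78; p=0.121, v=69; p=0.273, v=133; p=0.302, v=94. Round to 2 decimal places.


EU = sum(p_i * v_i)
0.152 * 10 = 1.52
0.152 * 78 = 11.856
0.121 * 69 = 8.349
0.273 * 133 = 36.309
0.302 * 94 = 28.388
EU = 1.52 + 11.856 + 8.349 + 36.309 + 28.388
= 86.42


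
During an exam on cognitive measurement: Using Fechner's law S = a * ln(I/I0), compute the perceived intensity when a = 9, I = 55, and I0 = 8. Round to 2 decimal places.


S = 9 * ln(55/8)
I/I0 = 6.875
ln(6.875) = 1.9279
S = 9 * 1.9279
= 17.35


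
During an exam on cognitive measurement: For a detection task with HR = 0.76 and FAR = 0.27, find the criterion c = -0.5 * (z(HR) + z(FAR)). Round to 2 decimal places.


c = -0.5 * (z(HR) + z(FAR))
z(0.76) = 0.7063
z(0.27) = -0.6128
c = -0.5 * (0.7063 + -0.6128)
= -0.5 * 0.0935
= -0.05


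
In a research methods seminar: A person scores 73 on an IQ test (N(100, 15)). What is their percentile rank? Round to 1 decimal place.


z = (IQ - mean) / SD
z = (73 - 100) / 15 = -1.8
Percentile = Phi(-1.8) * 100
Phi(-1.8) = 0.03593
= 3.6


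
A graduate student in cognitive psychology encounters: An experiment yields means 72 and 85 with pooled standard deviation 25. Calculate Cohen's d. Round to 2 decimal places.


Cohen's d = (M1 - M2) / S_pooled
= (72 - 85) / 25
= -13 / 25
= -0.52


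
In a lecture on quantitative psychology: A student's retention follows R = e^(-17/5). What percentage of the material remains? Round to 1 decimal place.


R = e^(-t/S)
-t/S = -17/5 = -3.4
R = e^(-3.4) = 0.033373
Percentage = 0.033373 * 100
= 3.3


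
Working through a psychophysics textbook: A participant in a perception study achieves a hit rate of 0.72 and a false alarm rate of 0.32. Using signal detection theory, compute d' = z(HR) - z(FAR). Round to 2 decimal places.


d' = z(HR) - z(FAR)
z(0.72) = 0.5828
z(0.32) = -0.4677
d' = 0.5828 - -0.4677
= 1.05


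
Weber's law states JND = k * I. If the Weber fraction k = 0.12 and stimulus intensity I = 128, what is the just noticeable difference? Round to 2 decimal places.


JND = k * I
JND = 0.12 * 128
= 15.36


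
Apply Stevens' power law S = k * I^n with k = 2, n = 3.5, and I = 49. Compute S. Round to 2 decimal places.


S = 2 * 49^3.5
49^3.5 = 823543.0
S = 2 * 823543.0
= 1647086.00


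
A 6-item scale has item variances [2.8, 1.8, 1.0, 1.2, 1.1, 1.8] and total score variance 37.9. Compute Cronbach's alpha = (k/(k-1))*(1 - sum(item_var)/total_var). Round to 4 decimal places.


alpha = (k/(k-1)) * (1 - sum(s_i^2)/s_total^2)
sum(item variances) = 9.7
k/(k-1) = 6/5 = 1.2
1 - 9.7/37.9 = 1 - 0.255937 = 0.744063
alpha = 1.2 * 0.744063
= 0.8929


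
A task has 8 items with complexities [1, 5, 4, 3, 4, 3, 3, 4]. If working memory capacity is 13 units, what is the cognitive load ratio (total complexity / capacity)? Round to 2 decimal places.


Total complexity = 1 + 5 + 4 + 3 + 4 + 3 + 3 + 4 = 27
Load = total / capacity = 27 / 13
= 2.08


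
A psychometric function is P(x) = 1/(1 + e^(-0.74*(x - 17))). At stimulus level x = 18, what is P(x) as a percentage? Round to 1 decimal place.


P(x) = 1/(1 + e^(-0.74*(18 - 17)))
Exponent = -0.74 * 1 = -0.74
e^(-0.74) = 0.477114
P = 1/(1 + 0.477114) = 0.676996
Percentage = 67.7


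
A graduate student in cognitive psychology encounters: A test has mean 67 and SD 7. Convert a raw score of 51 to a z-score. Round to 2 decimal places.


z = (X - mu) / sigma
= (51 - 67) / 7
= -16 / 7
= -2.29


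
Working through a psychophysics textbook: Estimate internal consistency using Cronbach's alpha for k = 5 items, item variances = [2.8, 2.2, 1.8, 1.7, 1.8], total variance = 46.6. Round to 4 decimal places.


alpha = (k/(k-1)) * (1 - sum(s_i^2)/s_total^2)
sum(item variances) = 10.3
k/(k-1) = 5/4 = 1.25
1 - 10.3/46.6 = 1 - 0.22103 = 0.77897
alpha = 1.25 * 0.77897
= 0.9737


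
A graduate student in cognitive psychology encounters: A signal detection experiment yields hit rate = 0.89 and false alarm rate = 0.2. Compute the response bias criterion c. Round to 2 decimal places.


c = -0.5 * (z(HR) + z(FAR))
z(0.89) = 1.2265
z(0.2) = -0.8416
c = -0.5 * (1.2265 + -0.8416)
= -0.5 * 0.3849
= -0.19


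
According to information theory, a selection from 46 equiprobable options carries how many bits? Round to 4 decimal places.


H = log2(n)
H = log2(46)
= 5.5236


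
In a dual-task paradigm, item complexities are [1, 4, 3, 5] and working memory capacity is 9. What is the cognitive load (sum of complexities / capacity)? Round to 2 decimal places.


Total complexity = 1 + 4 + 3 + 5 = 13
Load = total / capacity = 13 / 9
= 1.44


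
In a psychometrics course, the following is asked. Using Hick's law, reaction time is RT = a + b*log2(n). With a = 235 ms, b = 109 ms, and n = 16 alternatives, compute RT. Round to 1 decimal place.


RT = 235 + 109 * log2(16)
log2(16) = 4.0
RT = 235 + 109 * 4.0
= 235 + 436.0
= 671.0 ms


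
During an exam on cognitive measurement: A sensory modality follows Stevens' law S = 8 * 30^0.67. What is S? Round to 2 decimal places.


S = 8 * 30^0.67
30^0.67 = 9.765
S = 8 * 9.765
= 78.12


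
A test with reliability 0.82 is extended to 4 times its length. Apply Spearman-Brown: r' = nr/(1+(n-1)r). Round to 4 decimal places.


r_new = n*r / (1 + (n-1)*r)
Numerator = 4 * 0.82 = 3.28
Denominator = 1 + 3 * 0.82 = 3.46
r_new = 3.28 / 3.46
= 0.9480


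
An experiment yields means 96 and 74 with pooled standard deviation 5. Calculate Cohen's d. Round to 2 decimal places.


Cohen's d = (M1 - M2) / S_pooled
= (96 - 74) / 5
= 22 / 5
= 4.40


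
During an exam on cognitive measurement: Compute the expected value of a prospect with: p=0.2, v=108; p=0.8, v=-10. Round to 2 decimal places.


EU = sum(p_i * v_i)
0.2 * 108 = 21.6
0.8 * -10 = -8.0
EU = 21.6 + -8.0
= 13.60


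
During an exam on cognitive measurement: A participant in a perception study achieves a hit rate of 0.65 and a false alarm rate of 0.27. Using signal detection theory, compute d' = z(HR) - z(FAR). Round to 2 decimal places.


d' = z(HR) - z(FAR)
z(0.65) = 0.3853
z(0.27) = -0.6128
d' = 0.3853 - -0.6128
= 1.00


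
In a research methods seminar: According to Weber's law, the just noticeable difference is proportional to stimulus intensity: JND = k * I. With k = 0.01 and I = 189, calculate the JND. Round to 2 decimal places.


JND = k * I
JND = 0.01 * 189
= 1.89


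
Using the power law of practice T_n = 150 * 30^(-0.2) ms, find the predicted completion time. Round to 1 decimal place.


T_n = 150 * 30^(-0.2)
30^(-0.2) = 0.506496
T_n = 150 * 0.506496
= 76.0 ms


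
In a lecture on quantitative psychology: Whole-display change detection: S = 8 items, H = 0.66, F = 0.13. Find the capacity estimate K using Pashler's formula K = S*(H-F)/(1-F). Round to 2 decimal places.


K = S * (H - F) / (1 - F)
H - F = 0.53
1 - F = 0.87
K = 8 * 0.53 / 0.87
= 4.87


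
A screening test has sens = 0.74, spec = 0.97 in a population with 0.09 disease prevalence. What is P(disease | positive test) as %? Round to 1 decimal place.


PPV = (sens * prev) / (sens * prev + (1-spec) * (1-prev))
Numerator = 0.74 * 0.09 = 0.0666
P(positive and no disease) = (1 - spec) * (1 - prev) = (1 - 0.97) * (1 - 0.09) = 0.0273
Denominator = 0.0666 + 0.0273 = 0.0939
PPV = 0.0666 / 0.0939 = 0.709265
As percentage = 70.9


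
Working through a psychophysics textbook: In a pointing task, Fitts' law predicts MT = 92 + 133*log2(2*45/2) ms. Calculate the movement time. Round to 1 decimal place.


MT = 92 + 133 * log2(2*45/2)
2D/W = 45.0
log2(45.0) = 5.4919
MT = 92 + 133 * 5.4919
= 822.4 ms


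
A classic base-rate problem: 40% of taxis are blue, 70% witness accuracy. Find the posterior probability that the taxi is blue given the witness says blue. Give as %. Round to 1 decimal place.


P(blue | says blue) = P(says blue | blue)*P(blue) / [P(says blue | blue)*P(blue) + P(says blue | not blue)*P(not blue)]
Numerator = 0.7 * 0.4 = 0.28
False identification = 0.3 * 0.6 = 0.18
P = 0.28 / (0.28 + 0.18)
= 0.28 / 0.46
As percentage = 60.9


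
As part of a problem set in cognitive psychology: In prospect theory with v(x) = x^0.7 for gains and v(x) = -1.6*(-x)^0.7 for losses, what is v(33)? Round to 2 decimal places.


Since x = 33 >= 0, use v(x) = x^0.7
33^0.7 = 11.5601
v(33) = 11.56


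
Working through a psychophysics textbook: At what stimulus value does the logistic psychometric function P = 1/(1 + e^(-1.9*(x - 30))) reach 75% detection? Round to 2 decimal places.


At P = 0.75: 0.75 = 1/(1 + e^(-k*(x-x0)))
Solving: e^(-k*(x-x0)) = 1/3
x = x0 + ln(3)/k
ln(3) = 1.0986
x = 30 + 1.0986/1.9
= 30 + 0.5782
= 30.58


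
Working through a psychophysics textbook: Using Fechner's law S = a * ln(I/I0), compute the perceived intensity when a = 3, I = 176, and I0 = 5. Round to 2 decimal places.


S = 3 * ln(176/5)
I/I0 = 35.2
ln(35.2) = 3.561
S = 3 * 3.561
= 10.68


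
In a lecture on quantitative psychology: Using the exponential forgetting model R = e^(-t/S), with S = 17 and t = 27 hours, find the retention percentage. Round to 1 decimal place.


R = e^(-t/S)
-t/S = -27/17 = -1.588235
R = e^(-1.588235) = 0.204286
Percentage = 0.204286 * 100
= 20.4


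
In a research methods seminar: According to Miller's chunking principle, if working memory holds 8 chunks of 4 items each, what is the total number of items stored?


Total items = chunks * items_per_chunk
= 8 * 4
= 32


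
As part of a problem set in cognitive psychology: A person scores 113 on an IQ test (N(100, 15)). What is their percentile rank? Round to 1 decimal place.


z = (IQ - mean) / SD
z = (113 - 100) / 15 = 0.8667
Percentile = Phi(0.8667) * 100
Phi(0.8667) = 0.806947
= 80.7


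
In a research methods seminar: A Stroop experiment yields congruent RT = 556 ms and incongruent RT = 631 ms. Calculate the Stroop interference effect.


Stroop effect = RT(incongruent) - RT(congruent)
= 631 - 556
= 75 ms


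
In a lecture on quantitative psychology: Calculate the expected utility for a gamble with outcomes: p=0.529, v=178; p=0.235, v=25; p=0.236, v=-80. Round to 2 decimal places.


EU = sum(p_i * v_i)
0.529 * 178 = 94.162
0.235 * 25 = 5.875
0.236 * -80 = -18.88
EU = 94.162 + 5.875 + -18.88
= 81.16


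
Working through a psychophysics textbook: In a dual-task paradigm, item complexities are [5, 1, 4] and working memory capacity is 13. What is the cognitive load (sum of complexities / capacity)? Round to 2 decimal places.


Total complexity = 5 + 1 + 4 = 10
Load = total / capacity = 10 / 13
= 0.77


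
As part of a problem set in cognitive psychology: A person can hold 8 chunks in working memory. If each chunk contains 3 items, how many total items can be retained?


Total items = chunks * items_per_chunk
= 8 * 3
= 24


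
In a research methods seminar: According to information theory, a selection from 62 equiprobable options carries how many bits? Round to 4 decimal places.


H = log2(n)
H = log2(62)
= 5.9542


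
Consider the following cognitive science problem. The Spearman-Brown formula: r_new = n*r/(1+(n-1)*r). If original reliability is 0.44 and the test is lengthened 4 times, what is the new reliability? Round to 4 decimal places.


r_new = n*r / (1 + (n-1)*r)
Numerator = 4 * 0.44 = 1.76
Denominator = 1 + 3 * 0.44 = 2.32
r_new = 1.76 / 2.32
= 0.7586


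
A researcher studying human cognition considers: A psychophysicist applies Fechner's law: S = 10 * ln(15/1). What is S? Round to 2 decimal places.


S = 10 * ln(15/1)
I/I0 = 15.0
ln(15.0) = 2.7081
S = 10 * 2.7081
= 27.08


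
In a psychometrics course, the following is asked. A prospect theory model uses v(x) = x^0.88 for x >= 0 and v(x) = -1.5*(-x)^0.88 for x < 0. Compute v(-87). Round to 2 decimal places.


Since x = -87 < 0, use v(x) = -lambda*(-x)^alpha
(-x) = 87
87^0.88 = 50.9069
v(-87) = -1.5 * 50.9069
= -76.36


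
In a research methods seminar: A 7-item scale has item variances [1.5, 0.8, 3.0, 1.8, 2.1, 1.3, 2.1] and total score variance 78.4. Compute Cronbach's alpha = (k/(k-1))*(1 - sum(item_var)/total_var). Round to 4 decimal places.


alpha = (k/(k-1)) * (1 - sum(s_i^2)/s_total^2)
sum(item variances) = 12.6
k/(k-1) = 7/6 = 1.166667
1 - 12.6/78.4 = 1 - 0.160714 = 0.839286
alpha = 1.166667 * 0.839286
= 0.9792


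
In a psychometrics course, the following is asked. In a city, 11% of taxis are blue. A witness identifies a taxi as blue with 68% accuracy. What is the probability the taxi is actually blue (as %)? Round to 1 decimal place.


P(blue | says blue) = P(says blue | blue)*P(blue) / [P(says blue | blue)*P(blue) + P(says blue | not blue)*P(not blue)]
Numerator = 0.68 * 0.11 = 0.0748
False identification = 0.32 * 0.89 = 0.2848
P = 0.0748 / (0.0748 + 0.2848)
= 0.0748 / 0.3596
As percentage = 20.8


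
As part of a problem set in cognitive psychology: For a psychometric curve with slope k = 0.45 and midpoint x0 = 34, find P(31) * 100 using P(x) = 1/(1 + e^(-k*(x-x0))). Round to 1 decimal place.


P(x) = 1/(1 + e^(-0.45*(31 - 34)))
Exponent = -0.45 * -3 = 1.35
e^(1.35) = 3.857426
P = 1/(1 + 3.857426) = 0.20587
Percentage = 20.6


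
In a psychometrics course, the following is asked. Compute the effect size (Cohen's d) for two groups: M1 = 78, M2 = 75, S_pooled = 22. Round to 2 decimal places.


Cohen's d = (M1 - M2) / S_pooled
= (78 - 75) / 22
= 3 / 22
= 0.14


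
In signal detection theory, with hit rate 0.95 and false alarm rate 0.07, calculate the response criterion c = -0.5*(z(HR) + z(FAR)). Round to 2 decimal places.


c = -0.5 * (z(HR) + z(FAR))
z(0.95) = 1.6449
z(0.07) = -1.4758
c = -0.5 * (1.6449 + -1.4758)
= -0.5 * 0.1691
= -0.08


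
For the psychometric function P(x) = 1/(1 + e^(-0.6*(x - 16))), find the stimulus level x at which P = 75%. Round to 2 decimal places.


At P = 0.75: 0.75 = 1/(1 + e^(-k*(x-x0)))
Solving: e^(-k*(x-x0)) = 1/3
x = x0 + ln(3)/k
ln(3) = 1.0986
x = 16 + 1.0986/0.6
= 16 + 1.831
= 17.83


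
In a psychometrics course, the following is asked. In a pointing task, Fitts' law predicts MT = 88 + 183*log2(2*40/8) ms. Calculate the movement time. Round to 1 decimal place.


MT = 88 + 183 * log2(2*40/8)
2D/W = 10.0
log2(10.0) = 3.3219
MT = 88 + 183 * 3.3219
= 695.9 ms


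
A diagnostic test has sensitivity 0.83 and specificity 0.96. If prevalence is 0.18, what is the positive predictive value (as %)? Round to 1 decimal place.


PPV = (sens * prev) / (sens * prev + (1-spec) * (1-prev))
Numerator = 0.83 * 0.18 = 0.1494
P(positive and no disease) = (1 - spec) * (1 - prev) = (1 - 0.96) * (1 - 0.18) = 0.0328
Denominator = 0.1494 + 0.0328 = 0.1822
PPV = 0.1494 / 0.1822 = 0.819978
As percentage = 82.0


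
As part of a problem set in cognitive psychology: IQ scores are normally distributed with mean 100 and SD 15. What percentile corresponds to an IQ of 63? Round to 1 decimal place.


z = (IQ - mean) / SD
z = (63 - 100) / 15 = -2.4667
Percentile = Phi(-2.4667) * 100
Phi(-2.4667) = 0.006818
= 0.7


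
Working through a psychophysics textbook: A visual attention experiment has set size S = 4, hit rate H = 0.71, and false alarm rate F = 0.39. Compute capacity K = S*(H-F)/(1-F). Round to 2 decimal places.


K = S * (H - F) / (1 - F)
H - F = 0.32
1 - F = 0.61
K = 4 * 0.32 / 0.61
= 2.10


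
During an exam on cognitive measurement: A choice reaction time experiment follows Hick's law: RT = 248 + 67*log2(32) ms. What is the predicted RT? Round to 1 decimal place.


RT = 248 + 67 * log2(32)
log2(32) = 5.0
RT = 248 + 67 * 5.0
= 248 + 335.0
= 583.0 ms


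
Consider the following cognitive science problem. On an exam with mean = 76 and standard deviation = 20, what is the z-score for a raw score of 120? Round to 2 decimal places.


z = (X - mu) / sigma
= (120 - 76) / 20
= 44 / 20
= 2.20


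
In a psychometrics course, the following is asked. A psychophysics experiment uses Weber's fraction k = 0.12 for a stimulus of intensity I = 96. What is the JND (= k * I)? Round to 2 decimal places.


JND = k * I
JND = 0.12 * 96
= 11.52


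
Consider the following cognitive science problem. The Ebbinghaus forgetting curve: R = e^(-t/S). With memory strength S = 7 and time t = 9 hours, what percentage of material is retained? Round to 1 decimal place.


R = e^(-t/S)
-t/S = -9/7 = -1.285714
R = e^(-1.285714) = 0.276453
Percentage = 0.276453 * 100
= 27.6


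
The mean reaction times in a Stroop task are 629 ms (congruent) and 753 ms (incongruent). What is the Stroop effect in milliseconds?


Stroop effect = RT(incongruent) - RT(congruent)
= 753 - 629
= 124 ms


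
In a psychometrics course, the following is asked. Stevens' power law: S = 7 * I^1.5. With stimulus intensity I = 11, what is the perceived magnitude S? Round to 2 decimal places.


S = 7 * 11^1.5
11^1.5 = 36.4829
S = 7 * 36.4829
= 255.38


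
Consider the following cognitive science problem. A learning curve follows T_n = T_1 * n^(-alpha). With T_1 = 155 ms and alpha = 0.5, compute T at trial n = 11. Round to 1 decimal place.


T_n = 155 * 11^(-0.5)
11^(-0.5) = 0.301511
T_n = 155 * 0.301511
= 46.7 ms


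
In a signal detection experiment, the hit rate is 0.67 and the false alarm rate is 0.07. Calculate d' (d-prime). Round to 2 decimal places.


d' = z(HR) - z(FAR)
z(0.67) = 0.4399
z(0.07) = -1.4758
d' = 0.4399 - -1.4758
= 1.92


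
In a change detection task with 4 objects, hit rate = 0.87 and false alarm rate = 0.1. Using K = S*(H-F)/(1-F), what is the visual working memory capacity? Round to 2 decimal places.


K = S * (H - F) / (1 - F)
H - F = 0.77
1 - F = 0.9
K = 4 * 0.77 / 0.9
= 3.42


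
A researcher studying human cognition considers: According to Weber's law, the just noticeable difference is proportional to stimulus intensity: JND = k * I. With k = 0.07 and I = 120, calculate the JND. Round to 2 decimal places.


JND = k * I
JND = 0.07 * 120
= 8.40


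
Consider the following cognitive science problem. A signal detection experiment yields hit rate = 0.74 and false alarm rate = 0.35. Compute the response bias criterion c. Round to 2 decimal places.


c = -0.5 * (z(HR) + z(FAR))
z(0.74) = 0.6433
z(0.35) = -0.3853
c = -0.5 * (0.6433 + -0.3853)
= -0.5 * 0.258
= -0.13


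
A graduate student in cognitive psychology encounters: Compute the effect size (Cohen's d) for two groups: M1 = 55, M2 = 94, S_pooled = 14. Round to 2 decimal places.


Cohen's d = (M1 - M2) / S_pooled
= (55 - 94) / 14
= -39 / 14
= -2.79


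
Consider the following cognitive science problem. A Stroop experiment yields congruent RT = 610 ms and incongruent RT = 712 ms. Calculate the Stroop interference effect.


Stroop effect = RT(incongruent) - RT(congruent)
= 712 - 610
= 102 ms


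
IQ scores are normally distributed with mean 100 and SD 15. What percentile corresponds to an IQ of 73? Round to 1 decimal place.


z = (IQ - mean) / SD
z = (73 - 100) / 15 = -1.8
Percentile = Phi(-1.8) * 100
Phi(-1.8) = 0.03593
= 3.6


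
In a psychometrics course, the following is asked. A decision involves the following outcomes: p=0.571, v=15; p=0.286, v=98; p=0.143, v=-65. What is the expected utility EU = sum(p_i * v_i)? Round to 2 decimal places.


EU = sum(p_i * v_i)
0.571 * 15 = 8.565
0.286 * 98 = 28.028
0.143 * -65 = -9.295
EU = 8.565 + 28.028 + -9.295
= 27.30


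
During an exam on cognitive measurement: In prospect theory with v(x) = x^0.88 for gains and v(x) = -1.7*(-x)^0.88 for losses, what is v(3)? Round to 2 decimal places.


Since x = 3 >= 0, use v(x) = x^0.88
3^0.88 = 2.6295
v(3) = 2.63


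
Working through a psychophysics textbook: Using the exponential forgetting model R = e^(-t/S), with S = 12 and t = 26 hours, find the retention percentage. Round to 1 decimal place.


R = e^(-t/S)
-t/S = -26/12 = -2.166667
R = e^(-2.166667) = 0.114559
Percentage = 0.114559 * 100
= 11.5


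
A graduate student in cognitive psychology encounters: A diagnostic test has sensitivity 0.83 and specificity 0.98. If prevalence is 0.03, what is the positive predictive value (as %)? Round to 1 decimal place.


PPV = (sens * prev) / (sens * prev + (1-spec) * (1-prev))
Numerator = 0.83 * 0.03 = 0.0249
P(positive and no disease) = (1 - spec) * (1 - prev) = (1 - 0.98) * (1 - 0.03) = 0.0194
Denominator = 0.0249 + 0.0194 = 0.0443
PPV = 0.0249 / 0.0443 = 0.562077
As percentage = 56.2


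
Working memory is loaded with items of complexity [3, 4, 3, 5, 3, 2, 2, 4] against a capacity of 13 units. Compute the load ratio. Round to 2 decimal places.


Total complexity = 3 + 4 + 3 + 5 + 3 + 2 + 2 + 4 = 26
Load = total / capacity = 26 / 13
= 2.00


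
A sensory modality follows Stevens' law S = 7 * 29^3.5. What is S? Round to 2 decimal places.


S = 7 * 29^3.5
29^3.5 = 131338.7845
S = 7 * 131338.7845
= 919371.49


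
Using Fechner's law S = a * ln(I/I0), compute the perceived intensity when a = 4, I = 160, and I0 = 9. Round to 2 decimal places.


S = 4 * ln(160/9)
I/I0 = 17.777778
ln(17.777778) = 2.8779
S = 4 * 2.8779
= 11.51


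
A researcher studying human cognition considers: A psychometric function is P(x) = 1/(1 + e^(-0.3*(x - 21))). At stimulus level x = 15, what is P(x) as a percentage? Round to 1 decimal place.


P(x) = 1/(1 + e^(-0.3*(15 - 21)))
Exponent = -0.3 * -6 = 1.8
e^(1.8) = 6.049647
P = 1/(1 + 6.049647) = 0.141851
Percentage = 14.2


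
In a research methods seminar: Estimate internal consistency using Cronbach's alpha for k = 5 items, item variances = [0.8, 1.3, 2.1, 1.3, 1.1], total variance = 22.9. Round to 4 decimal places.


alpha = (k/(k-1)) * (1 - sum(s_i^2)/s_total^2)
sum(item variances) = 6.6
k/(k-1) = 5/4 = 1.25
1 - 6.6/22.9 = 1 - 0.28821 = 0.71179
alpha = 1.25 * 0.71179
= 0.8897


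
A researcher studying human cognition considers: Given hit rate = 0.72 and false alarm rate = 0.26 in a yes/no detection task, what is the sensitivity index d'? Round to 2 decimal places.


d' = z(HR) - z(FAR)
z(0.72) = 0.5828
z(0.26) = -0.6433
d' = 0.5828 - -0.6433
= 1.23
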